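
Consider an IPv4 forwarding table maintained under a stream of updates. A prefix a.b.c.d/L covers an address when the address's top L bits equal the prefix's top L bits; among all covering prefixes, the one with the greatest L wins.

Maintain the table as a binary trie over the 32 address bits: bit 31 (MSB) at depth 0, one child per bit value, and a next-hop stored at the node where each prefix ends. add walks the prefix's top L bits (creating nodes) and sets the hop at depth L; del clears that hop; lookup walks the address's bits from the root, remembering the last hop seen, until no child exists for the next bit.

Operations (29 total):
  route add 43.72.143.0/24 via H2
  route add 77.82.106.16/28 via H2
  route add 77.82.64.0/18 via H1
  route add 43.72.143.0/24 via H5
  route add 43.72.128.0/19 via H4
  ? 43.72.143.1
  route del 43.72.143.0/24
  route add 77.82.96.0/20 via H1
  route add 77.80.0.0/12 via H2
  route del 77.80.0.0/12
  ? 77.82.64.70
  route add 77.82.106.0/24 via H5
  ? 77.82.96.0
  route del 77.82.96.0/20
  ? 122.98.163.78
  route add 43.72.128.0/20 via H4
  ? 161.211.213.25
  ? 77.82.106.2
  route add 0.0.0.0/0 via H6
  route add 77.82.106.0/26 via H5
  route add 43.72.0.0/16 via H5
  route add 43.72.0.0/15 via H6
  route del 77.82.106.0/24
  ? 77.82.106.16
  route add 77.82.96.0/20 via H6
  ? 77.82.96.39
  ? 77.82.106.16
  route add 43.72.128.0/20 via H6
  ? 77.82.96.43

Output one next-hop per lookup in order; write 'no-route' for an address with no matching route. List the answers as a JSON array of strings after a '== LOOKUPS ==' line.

Trace:
  + 43.72.143.0/24 (H2) depth=24
  + 77.82.106.16/28 (H2) depth=28
  + 77.82.64.0/18 (H1) depth=18
  + 43.72.143.0/24 (H5) depth=24
  + 43.72.128.0/19 (H4) depth=19
  Q 43.72.143.1: descend 001010110100100010001111 ; hops seen [H4,H5] ; pick H5
  del 43.72.143.0/24 (clear depth 24)
  + 77.82.96.0/20 (H1) depth=20
  + 77.80.0.0/12 (H2) depth=12
  del 77.80.0.0/12 (clear depth 12)
  Q 77.82.64.70: descend 010011010101001001 ; hops seen [H1] ; pick H1
  + 77.82.106.0/24 (H5) depth=24
  Q 77.82.96.0: descend 01001101010100100110 ; hops seen [H1,H1] ; pick H1
  del 77.82.96.0/20 (clear depth 20)
  Q 122.98.163.78: descend 01 ; hops seen [∅] ; pick no-route
  + 43.72.128.0/20 (H4) depth=20
  Q 161.211.213.25: descend ε ; hops seen [∅] ; pick no-route
  Q 77.82.106.2: descend 010011010101001001101010000 ; hops seen [H1,H5] ; pick H5
  + 0.0.0.0/0 (H6) depth=0
  + 77.82.106.0/26 (H5) depth=26
  + 43.72.0.0/16 (H5) depth=16
  + 43.72.0.0/15 (H6) depth=15
  del 77.82.106.0/24 (clear depth 24)
  Q 77.82.106.16: descend 0100110101010010011010100001 ; hops seen [H6,H1,H5,H2] ; pick H2
  + 77.82.96.0/20 (H6) depth=20
  Q 77.82.96.39: descend 01001101010100100110 ; hops seen [H6,H1,H6] ; pick H6
  Q 77.82.106.16: descend 0100110101010010011010100001 ; hops seen [H6,H1,H6,H5,H2] ; pick H2
  + 43.72.128.0/20 (H6) depth=20
  Q 77.82.96.43: descend 01001101010100100110 ; hops seen [H6,H1,H6] ; pick H6

== LOOKUPS ==
["H5","H1","H1","no-route","no-route","H5","H2","H6","H2","H6"]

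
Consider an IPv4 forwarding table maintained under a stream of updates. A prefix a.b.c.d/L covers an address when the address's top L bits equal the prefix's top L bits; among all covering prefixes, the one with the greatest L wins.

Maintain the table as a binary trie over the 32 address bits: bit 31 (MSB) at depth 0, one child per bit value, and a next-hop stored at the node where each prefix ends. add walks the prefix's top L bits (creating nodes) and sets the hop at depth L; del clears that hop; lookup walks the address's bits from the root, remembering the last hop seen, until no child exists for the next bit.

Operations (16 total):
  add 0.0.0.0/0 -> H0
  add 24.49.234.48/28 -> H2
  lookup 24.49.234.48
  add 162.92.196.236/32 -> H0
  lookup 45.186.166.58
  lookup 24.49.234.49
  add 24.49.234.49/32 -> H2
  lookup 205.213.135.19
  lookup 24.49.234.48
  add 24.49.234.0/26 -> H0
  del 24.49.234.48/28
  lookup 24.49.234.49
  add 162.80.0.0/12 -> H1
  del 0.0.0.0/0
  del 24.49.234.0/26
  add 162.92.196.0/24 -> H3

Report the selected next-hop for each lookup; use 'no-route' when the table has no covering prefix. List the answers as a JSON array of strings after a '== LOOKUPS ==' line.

Apply in order:
  add 0.0.0.0/0 -> H0 at depth 0
  add 24.49.234.48/28 -> H2 at depth 28
  Q 24.49.234.48: descend 0001100000110001111010100011 ; hops seen [H0,H2] ; pick H2
  add 162.92.196.236/32 -> H0 at depth 32
  Q 45.186.166.58: descend 00 ; hops seen [H0] ; pick H0
  Q 24.49.234.49: descend 0001100000110001111010100011 ; hops seen [H0,H2] ; pick H2
  add 24.49.234.49/32 -> H2 at depth 32
  Q 205.213.135.19: descend 1 ; hops seen [H0] ; pick H0
  Q 24.49.234.48: descend 0001100000110001111010100011000 ; hops seen [H0,H2] ; pick H2
  add 24.49.234.0/26 -> H0 at depth 26
  - 24.49.234.48/28 clear@28
  Q 24.49.234.49: descend 00011000001100011110101000110001 ; hops seen [H0,H0,H2] ; pick H2
  add 162.80.0.0/12 -> H1 at depth 12
  - 0.0.0.0/0 clear@0
  - 24.49.234.0/26 clear@26
  add 162.92.196.0/24 -> H3 at depth 24

== LOOKUPS ==
["H2","H0","H2","H0","H2","H2"]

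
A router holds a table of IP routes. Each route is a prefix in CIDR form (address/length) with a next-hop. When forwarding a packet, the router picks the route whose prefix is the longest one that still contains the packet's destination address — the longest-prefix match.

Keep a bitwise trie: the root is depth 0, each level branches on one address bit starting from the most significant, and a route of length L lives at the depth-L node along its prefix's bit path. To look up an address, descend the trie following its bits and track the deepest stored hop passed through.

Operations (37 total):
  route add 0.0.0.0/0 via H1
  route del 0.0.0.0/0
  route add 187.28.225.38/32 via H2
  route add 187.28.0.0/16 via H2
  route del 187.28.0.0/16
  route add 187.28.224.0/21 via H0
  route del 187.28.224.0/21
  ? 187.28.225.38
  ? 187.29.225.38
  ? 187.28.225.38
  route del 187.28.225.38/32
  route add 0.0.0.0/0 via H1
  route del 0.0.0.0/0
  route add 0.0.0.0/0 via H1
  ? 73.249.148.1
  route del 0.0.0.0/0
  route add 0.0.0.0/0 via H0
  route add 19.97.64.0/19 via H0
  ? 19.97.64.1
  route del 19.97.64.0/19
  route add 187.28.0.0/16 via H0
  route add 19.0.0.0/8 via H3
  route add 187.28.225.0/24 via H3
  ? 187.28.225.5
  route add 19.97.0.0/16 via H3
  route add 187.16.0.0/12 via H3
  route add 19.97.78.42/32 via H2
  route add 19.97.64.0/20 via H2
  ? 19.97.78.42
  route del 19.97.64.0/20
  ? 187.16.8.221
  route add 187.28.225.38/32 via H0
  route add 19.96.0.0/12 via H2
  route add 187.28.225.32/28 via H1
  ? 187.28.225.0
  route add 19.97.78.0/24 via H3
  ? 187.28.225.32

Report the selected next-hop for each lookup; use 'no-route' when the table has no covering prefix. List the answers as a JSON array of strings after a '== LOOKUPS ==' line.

Apply in order:
  add 0.0.0.0/0 -> H1 at depth 0
  - 0.0.0.0/0 clear@0
  add 187.28.225.38/32 -> H2 at depth 32
  add 187.28.0.0/16 -> H2 at depth 16
  - 187.28.0.0/16 clear@16
  add 187.28.224.0/21 -> H0 at depth 21
  - 187.28.224.0/21 clear@21
  Q 187.28.225.38: descend 10111011000111001110000100100110 ; hops seen [H2] ; pick H2
  Q 187.29.225.38: descend 101110110001110 ; hops seen [∅] ; pick no-route
  Q 187.28.225.38: descend 10111011000111001110000100100110 ; hops seen [H2] ; pick H2
  - 187.28.225.38/32 clear@32
  add 0.0.0.0/0 -> H1 at depth 0
  - 0.0.0.0/0 clear@0
  add 0.0.0.0/0 -> H1 at depth 0
  Q 73.249.148.1: descend ε ; hops seen [H1] ; pick H1
  - 0.0.0.0/0 clear@0
  add 0.0.0.0/0 -> H0 at depth 0
  add 19.97.64.0/19 -> H0 at depth 19
  Q 19.97.64.1: descend 0001001101100001010 ; hops seen [H0,H0] ; pick H0
  - 19.97.64.0/19 clear@19
  add 187.28.0.0/16 -> H0 at depth 16
  add 19.0.0.0/8 -> H3 at depth 8
  add 187.28.225.0/24 -> H3 at depth 24
  Q 187.28.225.5: descend 10111011000111001110000100 ; hops seen [H0,H0,H3] ; pick H3
  add 19.97.0.0/16 -> H3 at depth 16
  add 187.16.0.0/12 -> H3 at depth 12
  add 19.97.78.42/32 -> H2 at depth 32
  add 19.97.64.0/20 -> H2 at depth 20
  Q 19.97.78.42: descend 00010011011000010100111000101010 ; hops seen [H0,H3,H3,H2,H2] ; pick H2
  - 19.97.64.0/20 clear@20
  Q 187.16.8.221: descend 101110110001 ; hops seen [H0,H3] ; pick H3
  add 187.28.225.38/32 -> H0 at depth 32
  add 19.96.0.0/12 -> H2 at depth 12
  add 187.28.225.32/28 -> H1 at depth 28
  Q 187.28.225.0: descend 10111011000111001110000100 ; hops seen [H0,H3,H0,H3] ; pick H3
  add 19.97.78.0/24 -> H3 at depth 24
  Q 187.28.225.32: descend 10111011000111001110000100100 ; hops seen [H0,H3,H0,H3,H1] ; pick H1

== LOOKUPS ==
["H2","no-route","H2","H1","H0","H3","H2","H3","H3","H1"]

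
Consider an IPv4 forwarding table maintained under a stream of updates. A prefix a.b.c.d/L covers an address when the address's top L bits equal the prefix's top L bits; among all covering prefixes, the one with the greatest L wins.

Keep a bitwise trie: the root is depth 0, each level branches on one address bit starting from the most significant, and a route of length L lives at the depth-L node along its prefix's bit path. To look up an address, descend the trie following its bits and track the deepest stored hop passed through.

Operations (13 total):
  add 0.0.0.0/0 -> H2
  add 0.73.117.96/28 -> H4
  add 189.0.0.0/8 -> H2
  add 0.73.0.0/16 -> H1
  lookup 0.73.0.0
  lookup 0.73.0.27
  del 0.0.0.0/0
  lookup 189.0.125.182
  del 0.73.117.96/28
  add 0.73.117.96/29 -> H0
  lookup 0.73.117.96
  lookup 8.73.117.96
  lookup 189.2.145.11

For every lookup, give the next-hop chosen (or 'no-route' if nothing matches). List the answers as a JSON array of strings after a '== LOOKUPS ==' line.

Trace:
  + 0.0.0.0/0 (H2) depth=0
  + 0.73.117.96/28 (H4) depth=28
  + 189.0.0.0/8 (H2) depth=8
  + 0.73.0.0/16 (H1) depth=16
  Q 0.73.0.0: descend 00000000010010010 ; hops seen [H2,H1] ; pick H1
  Q 0.73.0.27: descend 00000000010010010 ; hops seen [H2,H1] ; pick H1
  - 0.0.0.0/0 clear@0
  Q 189.0.125.182: descend 10111101 ; hops seen [H2] ; pick H2
  - 0.73.117.96/28 clear@28
  + 0.73.117.96/29 (H0) depth=29
  Q 0.73.117.96: descend 00000000010010010111010101100 ; hops seen [H1,H0] ; pick H0
  Q 8.73.117.96: descend 0000 ; hops seen [∅] ; pick no-route
  Q 189.2.145.11: descend 10111101 ; hops seen [H2] ; pick H2

== LOOKUPS ==
["H1","H1","H2","H0","no-route","H2"]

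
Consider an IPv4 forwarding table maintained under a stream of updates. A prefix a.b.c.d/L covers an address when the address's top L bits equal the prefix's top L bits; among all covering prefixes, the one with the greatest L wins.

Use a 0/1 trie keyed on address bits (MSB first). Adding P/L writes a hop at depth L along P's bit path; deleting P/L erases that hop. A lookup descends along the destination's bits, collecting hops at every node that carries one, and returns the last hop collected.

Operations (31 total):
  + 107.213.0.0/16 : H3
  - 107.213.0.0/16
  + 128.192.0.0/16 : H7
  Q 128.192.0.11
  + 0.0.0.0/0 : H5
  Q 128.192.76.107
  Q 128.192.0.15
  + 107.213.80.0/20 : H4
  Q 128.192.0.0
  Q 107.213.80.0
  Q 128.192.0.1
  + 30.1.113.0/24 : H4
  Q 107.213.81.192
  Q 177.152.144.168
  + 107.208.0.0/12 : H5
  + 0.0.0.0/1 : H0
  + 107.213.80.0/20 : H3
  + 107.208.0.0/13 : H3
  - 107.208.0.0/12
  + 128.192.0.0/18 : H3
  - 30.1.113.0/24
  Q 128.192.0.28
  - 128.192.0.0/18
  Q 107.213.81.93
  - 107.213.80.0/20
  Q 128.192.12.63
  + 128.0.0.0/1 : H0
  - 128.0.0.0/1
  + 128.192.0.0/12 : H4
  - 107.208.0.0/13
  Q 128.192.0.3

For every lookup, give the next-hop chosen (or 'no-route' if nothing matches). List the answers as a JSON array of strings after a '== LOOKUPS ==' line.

Process each operation:
  add 107.213.0.0/16 -> H3 at depth 16
  del 107.213.0.0/16 (clear depth 16)
  add 128.192.0.0/16 -> H7 at depth 16
  ? 128.192.0.11  path d0:-→d1:-→d2:-→d3:-→d4:-→d5:-→d6:-→d7:-→d8:-→d9:-→d10:-→d11:-→d12:-→d13:-→d14:-→d15:-→d16:H7  best=H7
  add 0.0.0.0/0 -> H5 at depth 0
  ? 128.192.76.107  path d0:H5→d1:-→d2:-→d3:-→d4:-→d5:-→d6:-→d7:-→d8:-→d9:-→d10:-→d11:-→d12:-→d13:-→d14:-→d15:-→d16:H7  best=H7
  ? 128.192.0.15  path d0:H5→d1:-→d2:-→d3:-→d4:-→d5:-→d6:-→d7:-→d8:-→d9:-→d10:-→d11:-→d12:-→d13:-→d14:-→d15:-→d16:H7  best=H7
  add 107.213.80.0/20 -> H4 at depth 20
  ? 128.192.0.0  path d0:H5→d1:-→d2:-→d3:-→d4:-→d5:-→d6:-→d7:-→d8:-→d9:-→d10:-→d11:-→d12:-→d13:-→d14:-→d15:-→d16:H7  best=H7
  ? 107.213.80.0  path d0:H5→d1:-→d2:-→d3:-→d4:-→d5:-→d6:-→d7:-→d8:-→d9:-→d10:-→d11:-→d12:-→d13:-→d14:-→d15:-→d16:-→d17:-→d18:-→d19:-→d20:H4  best=H4
  ? 128.192.0.1  path d0:H5→d1:-→d2:-→d3:-→d4:-→d5:-→d6:-→d7:-→d8:-→d9:-→d10:-→d11:-→d12:-→d13:-→d14:-→d15:-→d16:H7  best=H7
  add 30.1.113.0/24 -> H4 at depth 24
  ? 107.213.81.192  path d0:H5→d1:-→d2:-→d3:-→d4:-→d5:-→d6:-→d7:-→d8:-→d9:-→d10:-→d11:-→d12:-→d13:-→d14:-→d15:-→d16:-→d17:-→d18:-→d19:-→d20:H4  best=H4
  ? 177.152.144.168  path d0:H5→d1:-→d2:-  best=H5
  add 107.208.0.0/12 -> H5 at depth 12
  add 0.0.0.0/1 -> H0 at depth 1
  add 107.213.80.0/20 -> H3 at depth 20
  add 107.208.0.0/13 -> H3 at depth 13
  del 107.208.0.0/12 (clear depth 12)
  add 128.192.0.0/18 -> H3 at depth 18
  del 30.1.113.0/24 (clear depth 24)
  ? 128.192.0.28  path d0:H5→d1:-→d2:-→d3:-→d4:-→d5:-→d6:-→d7:-→d8:-→d9:-→d10:-→d11:-→d12:-→d13:-→d14:-→d15:-→d16:H7→d17:-→d18:H3  best=H3
  del 128.192.0.0/18 (clear depth 18)
  ? 107.213.81.93  path d0:H5→d1:H0→d2:-→d3:-→d4:-→d5:-→d6:-→d7:-→d8:-→d9:-→d10:-→d11:-→d12:-→d13:H3→d14:-→d15:-→d16:-→d17:-→d18:-→d19:-→d20:H3  best=H3
  del 107.213.80.0/20 (clear depth 20)
  ? 128.192.12.63  path d0:H5→d1:-→d2:-→d3:-→d4:-→d5:-→d6:-→d7:-→d8:-→d9:-→d10:-→d11:-→d12:-→d13:-→d14:-→d15:-→d16:H7→d17:-→d18:-  best=H7
  add 128.0.0.0/1 -> H0 at depth 1
  del 128.0.0.0/1 (clear depth 1)
  add 128.192.0.0/12 -> H4 at depth 12
  del 107.208.0.0/13 (clear depth 13)
  ? 128.192.0.3  path d0:H5→d1:-→d2:-→d3:-→d4:-→d5:-→d6:-→d7:-→d8:-→d9:-→d10:-→d11:-→d12:H4→d13:-→d14:-→d15:-→d16:H7→d17:-→d18:-  best=H7

== LOOKUPS ==
["H7","H7","H7","H7","H4","H7","H4","H5","H3","H3","H7","H7"]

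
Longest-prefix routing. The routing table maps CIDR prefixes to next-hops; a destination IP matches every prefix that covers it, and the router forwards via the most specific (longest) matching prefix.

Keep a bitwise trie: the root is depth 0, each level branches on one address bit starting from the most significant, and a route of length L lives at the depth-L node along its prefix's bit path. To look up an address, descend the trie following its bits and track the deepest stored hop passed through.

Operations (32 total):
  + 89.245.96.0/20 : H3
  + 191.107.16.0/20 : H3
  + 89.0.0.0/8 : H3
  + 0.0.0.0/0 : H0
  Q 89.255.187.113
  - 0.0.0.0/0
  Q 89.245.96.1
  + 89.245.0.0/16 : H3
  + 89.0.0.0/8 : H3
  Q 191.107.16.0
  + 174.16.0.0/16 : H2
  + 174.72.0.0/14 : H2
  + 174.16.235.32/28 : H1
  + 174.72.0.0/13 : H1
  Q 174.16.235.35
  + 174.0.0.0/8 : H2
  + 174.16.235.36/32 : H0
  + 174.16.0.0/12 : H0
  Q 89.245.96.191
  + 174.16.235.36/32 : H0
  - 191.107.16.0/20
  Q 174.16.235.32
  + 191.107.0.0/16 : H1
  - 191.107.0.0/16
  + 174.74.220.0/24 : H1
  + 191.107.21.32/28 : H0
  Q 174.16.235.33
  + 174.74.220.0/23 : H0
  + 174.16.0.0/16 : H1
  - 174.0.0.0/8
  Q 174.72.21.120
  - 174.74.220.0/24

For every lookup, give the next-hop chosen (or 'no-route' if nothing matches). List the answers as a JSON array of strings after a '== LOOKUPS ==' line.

Trace:
  add 89.245.96.0/20 -> H3 at depth 20
  add 191.107.16.0/20 -> H3 at depth 20
  add 89.0.0.0/8 -> H3 at depth 8
  add 0.0.0.0/0 -> H0 at depth 0
  ? 89.255.187.113  path d0:H0→d1:-→d2:-→d3:-→d4:-→d5:-→d6:-→d7:-→d8:H3→d9:-→d10:-→d11:-→d12:-  best=H3
  del 0.0.0.0/0 (clear depth 0)
  ? 89.245.96.1  path d0:-→d1:-→d2:-→d3:-→d4:-→d5:-→d6:-→d7:-→d8:H3→d9:-→d10:-→d11:-→d12:-→d13:-→d14:-→d15:-→d16:-→d17:-→d18:-→d19:-→d20:H3  best=H3
  add 89.245.0.0/16 -> H3 at depth 16
  add 89.0.0.0/8 -> H3 at depth 8
  ? 191.107.16.0  path d0:-→d1:-→d2:-→d3:-→d4:-→d5:-→d6:-→d7:-→d8:-→d9:-→d10:-→d11:-→d12:-→d13:-→d14:-→d15:-→d16:-→d17:-→d18:-→d19:-→d20:H3  best=H3
  add 174.16.0.0/16 -> H2 at depth 16
  add 174.72.0.0/14 -> H2 at depth 14
  add 174.16.235.32/28 -> H1 at depth 28
  add 174.72.0.0/13 -> H1 at depth 13
  ? 174.16.235.35  path d0:-→d1:-→d2:-→d3:-→d4:-→d5:-→d6:-→d7:-→d8:-→d9:-→d10:-→d11:-→d12:-→d13:-→d14:-→d15:-→d16:H2→d17:-→d18:-→d19:-→d20:-→d21:-→d22:-→d23:-→d24:-→d25:-→d26:-→d27:-→d28:H1  best=H1
  add 174.0.0.0/8 -> H2 at depth 8
  add 174.16.235.36/32 -> H0 at depth 32
  add 174.16.0.0/12 -> H0 at depth 12
  ? 89.245.96.191  path d0:-→d1:-→d2:-→d3:-→d4:-→d5:-→d6:-→d7:-→d8:H3→d9:-→d10:-→d11:-→d12:-→d13:-→d14:-→d15:-→d16:H3→d17:-→d18:-→d19:-→d20:H3  best=H3
  add 174.16.235.36/32 -> H0 at depth 32
  del 191.107.16.0/20 (clear depth 20)
  ? 174.16.235.32  path d0:-→d1:-→d2:-→d3:-→d4:-→d5:-→d6:-→d7:-→d8:H2→d9:-→d10:-→d11:-→d12:H0→d13:-→d14:-→d15:-→d16:H2→d17:-→d18:-→d19:-→d20:-→d21:-→d22:-→d23:-→d24:-→d25:-→d26:-→d27:-→d28:H1→d29:-  best=H1
  add 191.107.0.0/16 -> H1 at depth 16
  del 191.107.0.0/16 (clear depth 16)
  add 174.74.220.0/24 -> H1 at depth 24
  add 191.107.21.32/28 -> H0 at depth 28
  ? 174.16.235.33  path d0:-→d1:-→d2:-→d3:-→d4:-→d5:-→d6:-→d7:-→d8:H2→d9:-→d10:-→d11:-→d12:H0→d13:-→d14:-→d15:-→d16:H2→d17:-→d18:-→d19:-→d20:-→d21:-→d22:-→d23:-→d24:-→d25:-→d26:-→d27:-→d28:H1→d29:-  best=H1
  add 174.74.220.0/23 -> H0 at depth 23
  add 174.16.0.0/16 -> H1 at depth 16
  del 174.0.0.0/8 (clear depth 8)
  ? 174.72.21.120  path d0:-→d1:-→d2:-→d3:-→d4:-→d5:-→d6:-→d7:-→d8:-→d9:-→d10:-→d11:-→d12:-→d13:H1→d14:H2  best=H2
  del 174.74.220.0/24 (clear depth 24)

== LOOKUPS ==
["H3","H3","H3","H1","H3","H1","H1","H2"]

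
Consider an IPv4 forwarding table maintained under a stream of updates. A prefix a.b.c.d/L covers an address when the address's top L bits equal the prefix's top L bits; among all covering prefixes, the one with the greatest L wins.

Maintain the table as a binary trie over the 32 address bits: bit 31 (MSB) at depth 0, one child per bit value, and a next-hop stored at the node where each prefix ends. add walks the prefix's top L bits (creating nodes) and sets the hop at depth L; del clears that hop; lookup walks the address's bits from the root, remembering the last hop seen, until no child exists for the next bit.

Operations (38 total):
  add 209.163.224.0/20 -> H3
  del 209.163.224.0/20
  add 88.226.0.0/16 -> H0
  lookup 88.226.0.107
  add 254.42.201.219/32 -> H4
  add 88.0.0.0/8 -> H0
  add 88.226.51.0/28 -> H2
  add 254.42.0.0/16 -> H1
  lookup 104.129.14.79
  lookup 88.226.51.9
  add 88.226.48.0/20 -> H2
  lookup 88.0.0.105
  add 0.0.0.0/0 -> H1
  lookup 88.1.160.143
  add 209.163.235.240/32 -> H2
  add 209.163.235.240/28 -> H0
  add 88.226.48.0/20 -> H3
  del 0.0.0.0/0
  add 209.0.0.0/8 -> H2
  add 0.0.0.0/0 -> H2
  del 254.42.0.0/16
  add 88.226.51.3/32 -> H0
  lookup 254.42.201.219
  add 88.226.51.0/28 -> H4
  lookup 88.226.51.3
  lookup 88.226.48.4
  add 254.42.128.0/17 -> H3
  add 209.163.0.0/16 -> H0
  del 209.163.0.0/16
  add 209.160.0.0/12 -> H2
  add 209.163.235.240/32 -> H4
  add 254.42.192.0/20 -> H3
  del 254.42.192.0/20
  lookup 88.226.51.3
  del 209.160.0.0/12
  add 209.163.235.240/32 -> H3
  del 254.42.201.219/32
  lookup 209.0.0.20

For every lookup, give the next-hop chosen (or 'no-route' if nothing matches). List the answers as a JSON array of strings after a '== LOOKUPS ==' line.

Trace:
  + 209.163.224.0/20 (H3) depth=20
  del 209.163.224.0/20 (clear depth 20)
  + 88.226.0.0/16 (H0) depth=16
  Q 88.226.0.107: descend 0101100011100010 ; hops seen [H0] ; pick H0
  + 254.42.201.219/32 (H4) depth=32
  + 88.0.0.0/8 (H0) depth=8
  + 88.226.51.0/28 (H2) depth=28
  + 254.42.0.0/16 (H1) depth=16
  Q 104.129.14.79: descend 01 ; hops seen [∅] ; pick no-route
  Q 88.226.51.9: descend 0101100011100010001100110000 ; hops seen [H0,H0,H2] ; pick H2
  + 88.226.48.0/20 (H2) depth=20
  Q 88.0.0.105: descend 01011000 ; hops seen [H0] ; pick H0
  + 0.0.0.0/0 (H1) depth=0
  Q 88.1.160.143: descend 01011000 ; hops seen [H1,H0] ; pick H0
  + 209.163.235.240/32 (H2) depth=32
  + 209.163.235.240/28 (H0) depth=28
  + 88.226.48.0/20 (H3) depth=20
  del 0.0.0.0/0 (clear depth 0)
  + 209.0.0.0/8 (H2) depth=8
  + 0.0.0.0/0 (H2) depth=0
  del 254.42.0.0/16 (clear depth 16)
  + 88.226.51.3/32 (H0) depth=32
  Q 254.42.201.219: descend 11111110001010101100100111011011 ; hops seen [H2,H4] ; pick H4
  + 88.226.51.0/28 (H4) depth=28
  Q 88.226.51.3: descend 01011000111000100011001100000011 ; hops seen [H2,H0,H0,H3,H4,H0] ; pick H0
  Q 88.226.48.4: descend 0101100011100010001100 ; hops seen [H2,H0,H0,H3] ; pick H3
  + 254.42.128.0/17 (H3) depth=17
  + 209.163.0.0/16 (H0) depth=16
  del 209.163.0.0/16 (clear depth 16)
  + 209.160.0.0/12 (H2) depth=12
  + 209.163.235.240/32 (H4) depth=32
  + 254.42.192.0/20 (H3) depth=20
  del 254.42.192.0/20 (clear depth 20)
  Q 88.226.51.3: descend 01011000111000100011001100000011 ; hops seen [H2,H0,H0,H3,H4,H0] ; pick H0
  del 209.160.0.0/12 (clear depth 12)
  + 209.163.235.240/32 (H3) depth=32
  del 254.42.201.219/32 (clear depth 32)
  Q 209.0.0.20: descend 11010001 ; hops seen [H2,H2] ; pick H2

== LOOKUPS ==
["H0","no-route","H2","H0","H0","H4","H0","H3","H0","H2"]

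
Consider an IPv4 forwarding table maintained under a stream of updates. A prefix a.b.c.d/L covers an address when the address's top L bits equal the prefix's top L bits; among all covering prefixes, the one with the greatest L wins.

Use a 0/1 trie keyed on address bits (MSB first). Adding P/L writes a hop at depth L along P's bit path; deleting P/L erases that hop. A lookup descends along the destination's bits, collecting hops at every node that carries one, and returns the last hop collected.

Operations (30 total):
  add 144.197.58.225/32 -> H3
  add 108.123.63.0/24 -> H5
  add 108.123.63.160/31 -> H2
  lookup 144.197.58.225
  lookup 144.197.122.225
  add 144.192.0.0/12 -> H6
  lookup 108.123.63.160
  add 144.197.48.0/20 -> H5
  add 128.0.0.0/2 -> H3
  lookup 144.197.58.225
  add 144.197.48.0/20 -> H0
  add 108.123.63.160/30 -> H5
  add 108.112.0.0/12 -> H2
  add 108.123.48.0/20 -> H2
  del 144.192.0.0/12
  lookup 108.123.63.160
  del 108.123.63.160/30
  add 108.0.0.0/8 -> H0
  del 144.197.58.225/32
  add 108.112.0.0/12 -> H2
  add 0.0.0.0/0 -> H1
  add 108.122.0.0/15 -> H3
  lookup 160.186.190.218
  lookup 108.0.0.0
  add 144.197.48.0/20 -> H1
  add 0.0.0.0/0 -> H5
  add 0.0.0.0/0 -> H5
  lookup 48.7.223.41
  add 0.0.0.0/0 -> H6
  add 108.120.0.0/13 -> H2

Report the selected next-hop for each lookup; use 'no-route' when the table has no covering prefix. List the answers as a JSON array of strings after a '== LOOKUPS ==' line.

Process each operation:
  + 144.197.58.225/32 (H3) depth=32
  + 108.123.63.0/24 (H5) depth=24
  + 108.123.63.160/31 (H2) depth=31
  Q 144.197.58.225: descend 10010000110001010011101011100001 ; hops seen [H3] ; pick H3
  Q 144.197.122.225: descend 10010000110001010 ; hops seen [∅] ; pick no-route
  + 144.192.0.0/12 (H6) depth=12
  Q 108.123.63.160: descend 0110110001111011001111111010000 ; hops seen [H5,H2] ; pick H2
  + 144.197.48.0/20 (H5) depth=20
  + 128.0.0.0/2 (H3) depth=2
  Q 144.197.58.225: descend 10010000110001010011101011100001 ; hops seen [H3,H6,H5,H3] ; pick H3
  + 144.197.48.0/20 (H0) depth=20
  + 108.123.63.160/30 (H5) depth=30
  + 108.112.0.0/12 (H2) depth=12
  + 108.123.48.0/20 (H2) depth=20
  del 144.192.0.0/12 (clear depth 12)
  Q 108.123.63.160: descend 0110110001111011001111111010000 ; hops seen [H2,H2,H5,H5,H2] ; pick H2
  del 108.123.63.160/30 (clear depth 30)
  + 108.0.0.0/8 (H0) depth=8
  del 144.197.58.225/32 (clear depth 32)
  + 108.112.0.0/12 (H2) depth=12
  + 0.0.0.0/0 (H1) depth=0
  + 108.122.0.0/15 (H3) depth=15
  Q 160.186.190.218: descend 10 ; hops seen [H1,H3] ; pick H3
  Q 108.0.0.0: descend 011011000 ; hops seen [H1,H0] ; pick H0
  + 144.197.48.0/20 (H1) depth=20
  + 0.0.0.0/0 (H5) depth=0
  + 0.0.0.0/0 (H5) depth=0
  Q 48.7.223.41: descend 0 ; hops seen [H5] ; pick H5
  + 0.0.0.0/0 (H6) depth=0
  + 108.120.0.0/13 (H2) depth=13

== LOOKUPS ==
["H3","no-route","H2","H3","H2","H3","H0","H5"]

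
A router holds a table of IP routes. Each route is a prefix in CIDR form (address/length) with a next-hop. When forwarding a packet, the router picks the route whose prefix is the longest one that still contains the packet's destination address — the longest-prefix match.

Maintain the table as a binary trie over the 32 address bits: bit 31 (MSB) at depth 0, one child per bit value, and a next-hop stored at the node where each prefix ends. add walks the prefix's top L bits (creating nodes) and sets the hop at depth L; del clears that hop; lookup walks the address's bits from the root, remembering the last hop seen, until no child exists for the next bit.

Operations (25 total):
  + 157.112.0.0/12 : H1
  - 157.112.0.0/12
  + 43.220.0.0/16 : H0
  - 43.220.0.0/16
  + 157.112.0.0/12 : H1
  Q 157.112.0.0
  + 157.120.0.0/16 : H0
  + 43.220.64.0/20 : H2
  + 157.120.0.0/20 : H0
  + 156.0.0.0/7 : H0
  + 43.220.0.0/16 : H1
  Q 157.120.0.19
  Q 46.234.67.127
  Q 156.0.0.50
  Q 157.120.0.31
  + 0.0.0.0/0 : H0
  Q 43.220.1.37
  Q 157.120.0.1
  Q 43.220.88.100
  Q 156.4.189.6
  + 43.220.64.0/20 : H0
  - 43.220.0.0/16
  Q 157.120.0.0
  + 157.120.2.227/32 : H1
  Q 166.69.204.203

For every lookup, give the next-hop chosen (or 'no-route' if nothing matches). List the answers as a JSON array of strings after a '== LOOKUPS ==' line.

Apply in order:
  add 157.112.0.0/12 -> H1 at depth 12
  - 157.112.0.0/12 clear@12
  add 43.220.0.0/16 -> H0 at depth 16
  - 43.220.0.0/16 clear@16
  add 157.112.0.0/12 -> H1 at depth 12
  Q 157.112.0.0: descend 100111010111 ; hops seen [H1] ; pick H1
  add 157.120.0.0/16 -> H0 at depth 16
  add 43.220.64.0/20 -> H2 at depth 20
  add 157.120.0.0/20 -> H0 at depth 20
  add 156.0.0.0/7 -> H0 at depth 7
  add 43.220.0.0/16 -> H1 at depth 16
  Q 157.120.0.19: descend 10011101011110000000 ; hops seen [H0,H1,H0,H0] ; pick H0
  Q 46.234.67.127: descend 00101 ; hops seen [∅] ; pick no-route
  Q 156.0.0.50: descend 1001110 ; hops seen [H0] ; pick H0
  Q 157.120.0.31: descend 10011101011110000000 ; hops seen [H0,H1,H0,H0] ; pick H0
  add 0.0.0.0/0 -> H0 at depth 0
  Q 43.220.1.37: descend 00101011110111000 ; hops seen [H0,H1] ; pick H1
  Q 157.120.0.1: descend 10011101011110000000 ; hops seen [H0,H0,H1,H0,H0] ; pick H0
  Q 43.220.88.100: descend 0010101111011100010 ; hops seen [H0,H1] ; pick H1
  Q 156.4.189.6: descend 1001110 ; hops seen [H0,H0] ; pick H0
  add 43.220.64.0/20 -> H0 at depth 20
  - 43.220.0.0/16 clear@16
  Q 157.120.0.0: descend 10011101011110000000 ; hops seen [H0,H0,H1,H0,H0] ; pick H0
  add 157.120.2.227/32 -> H1 at depth 32
  Q 166.69.204.203: descend 10 ; hops seen [H0] ; pick H0

== LOOKUPS ==
["H1","H0","no-route","H0","H0","H1","H0","H1","H0","H0","H0"]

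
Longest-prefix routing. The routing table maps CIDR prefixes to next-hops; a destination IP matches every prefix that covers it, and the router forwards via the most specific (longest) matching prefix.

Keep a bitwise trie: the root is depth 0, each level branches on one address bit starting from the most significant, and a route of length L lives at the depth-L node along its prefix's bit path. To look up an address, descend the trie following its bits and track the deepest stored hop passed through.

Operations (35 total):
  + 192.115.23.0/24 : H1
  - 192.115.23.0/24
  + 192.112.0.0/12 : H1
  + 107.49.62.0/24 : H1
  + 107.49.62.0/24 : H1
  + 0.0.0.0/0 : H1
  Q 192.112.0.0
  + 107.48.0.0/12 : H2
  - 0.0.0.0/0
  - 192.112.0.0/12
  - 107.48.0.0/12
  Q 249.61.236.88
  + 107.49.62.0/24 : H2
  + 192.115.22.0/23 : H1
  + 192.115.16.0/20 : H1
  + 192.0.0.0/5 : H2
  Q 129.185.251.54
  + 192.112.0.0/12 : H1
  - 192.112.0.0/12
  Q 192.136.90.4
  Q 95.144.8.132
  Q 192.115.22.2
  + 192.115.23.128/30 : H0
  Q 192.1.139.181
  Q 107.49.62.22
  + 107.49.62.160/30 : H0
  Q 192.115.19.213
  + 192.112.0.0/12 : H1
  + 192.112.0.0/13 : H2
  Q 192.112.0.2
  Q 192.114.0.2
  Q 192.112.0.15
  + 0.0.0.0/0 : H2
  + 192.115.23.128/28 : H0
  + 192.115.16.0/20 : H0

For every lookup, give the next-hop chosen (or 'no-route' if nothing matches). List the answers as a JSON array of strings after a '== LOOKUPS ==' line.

Apply in order:
  add 192.115.23.0/24 -> H1 at depth 24
  del 192.115.23.0/24 (clear depth 24)
  add 192.112.0.0/12 -> H1 at depth 12
  add 107.49.62.0/24 -> H1 at depth 24
  add 107.49.62.0/24 -> H1 at depth 24
  add 0.0.0.0/0 -> H1 at depth 0
  ? 192.112.0.0  path d0:H1→d1:-→d2:-→d3:-→d4:-→d5:-→d6:-→d7:-→d8:-→d9:-→d10:-→d11:-→d12:H1→d13:-→d14:-  best=H1
  add 107.48.0.0/12 -> H2 at depth 12
  del 0.0.0.0/0 (clear depth 0)
  del 192.112.0.0/12 (clear depth 12)
  del 107.48.0.0/12 (clear depth 12)
  ? 249.61.236.88  path d0:-→d1:-→d2:-  best=no-route
  add 107.49.62.0/24 -> H2 at depth 24
  add 192.115.22.0/23 -> H1 at depth 23
  add 192.115.16.0/20 -> H1 at depth 20
  add 192.0.0.0/5 -> H2 at depth 5
  ? 129.185.251.54  path d0:-→d1:-  best=no-route
  add 192.112.0.0/12 -> H1 at depth 12
  del 192.112.0.0/12 (clear depth 12)
  ? 192.136.90.4  path d0:-→d1:-→d2:-→d3:-→d4:-→d5:H2→d6:-→d7:-→d8:-  best=H2
  ? 95.144.8.132  path d0:-→d1:-→d2:-  best=no-route
  ? 192.115.22.2  path d0:-→d1:-→d2:-→d3:-→d4:-→d5:H2→d6:-→d7:-→d8:-→d9:-→d10:-→d11:-→d12:-→d13:-→d14:-→d15:-→d16:-→d17:-→d18:-→d19:-→d20:H1→d21:-→d22:-→d23:H1  best=H1
  add 192.115.23.128/30 -> H0 at depth 30
  ? 192.1.139.181  path d0:-→d1:-→d2:-→d3:-→d4:-→d5:H2→d6:-→d7:-→d8:-→d9:-  best=H2
  ? 107.49.62.22  path d0:-→d1:-→d2:-→d3:-→d4:-→d5:-→d6:-→d7:-→d8:-→d9:-→d10:-→d11:-→d12:-→d13:-→d14:-→d15:-→d16:-→d17:-→d18:-→d19:-→d20:-→d21:-→d22:-→d23:-→d24:H2  best=H2
  add 107.49.62.160/30 -> H0 at depth 30
  ? 192.115.19.213  path d0:-→d1:-→d2:-→d3:-→d4:-→d5:H2→d6:-→d7:-→d8:-→d9:-→d10:-→d11:-→d12:-→d13:-→d14:-→d15:-→d16:-→d17:-→d18:-→d19:-→d20:H1→d21:-  best=H1
  add 192.112.0.0/12 -> H1 at depth 12
  add 192.112.0.0/13 -> H2 at depth 13
  ? 192.112.0.2  path d0:-→d1:-→d2:-→d3:-→d4:-→d5:H2→d6:-→d7:-→d8:-→d9:-→d10:-→d11:-→d12:H1→d13:H2→d14:-  best=H2
  ? 192.114.0.2  path d0:-→d1:-→d2:-→d3:-→d4:-→d5:H2→d6:-→d7:-→d8:-→d9:-→d10:-→d11:-→d12:H1→d13:H2→d14:-→d15:-  best=H2
  ? 192.112.0.15  path d0:-→d1:-→d2:-→d3:-→d4:-→d5:H2→d6:-→d7:-→d8:-→d9:-→d10:-→d11:-→d12:H1→d13:H2→d14:-  best=H2
  add 0.0.0.0/0 -> H2 at depth 0
  add 192.115.23.128/28 -> H0 at depth 28
  add 192.115.16.0/20 -> H0 at depth 20

== LOOKUPS ==
["H1","no-route","no-route","H2","no-route","H1","H2","H2","H1","H2","H2","H2"]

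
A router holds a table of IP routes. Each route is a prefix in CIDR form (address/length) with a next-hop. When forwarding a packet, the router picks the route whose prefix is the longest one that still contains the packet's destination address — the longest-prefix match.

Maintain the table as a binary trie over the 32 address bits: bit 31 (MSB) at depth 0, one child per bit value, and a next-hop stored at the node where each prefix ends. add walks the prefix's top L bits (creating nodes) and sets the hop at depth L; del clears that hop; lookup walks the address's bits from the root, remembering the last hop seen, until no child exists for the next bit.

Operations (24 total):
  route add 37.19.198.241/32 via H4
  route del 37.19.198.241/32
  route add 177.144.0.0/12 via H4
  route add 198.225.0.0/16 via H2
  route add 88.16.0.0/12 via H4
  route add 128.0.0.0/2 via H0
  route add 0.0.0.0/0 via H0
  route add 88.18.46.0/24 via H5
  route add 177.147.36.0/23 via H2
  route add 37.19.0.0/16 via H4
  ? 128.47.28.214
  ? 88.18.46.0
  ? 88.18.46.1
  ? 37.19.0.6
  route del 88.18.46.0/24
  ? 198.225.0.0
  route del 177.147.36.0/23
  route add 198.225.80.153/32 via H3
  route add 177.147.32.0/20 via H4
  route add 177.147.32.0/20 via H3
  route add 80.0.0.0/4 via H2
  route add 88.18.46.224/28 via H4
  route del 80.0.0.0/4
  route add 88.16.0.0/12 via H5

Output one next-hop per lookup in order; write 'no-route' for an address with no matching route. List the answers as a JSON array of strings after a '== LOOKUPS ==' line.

Process each operation:
  + 37.19.198.241/32 (H4) depth=32
  del 37.19.198.241/32 (clear depth 32)
  + 177.144.0.0/12 (H4) depth=12
  + 198.225.0.0/16 (H2) depth=16
  + 88.16.0.0/12 (H4) depth=12
  + 128.0.0.0/2 (H0) depth=2
  + 0.0.0.0/0 (H0) depth=0
  + 88.18.46.0/24 (H5) depth=24
  + 177.147.36.0/23 (H2) depth=23
  + 37.19.0.0/16 (H4) depth=16
  ? 128.47.28.214  path d0:H0→d1:-→d2:H0  best=H0
  ? 88.18.46.0  path d0:H0→d1:-→d2:-→d3:-→d4:-→d5:-→d6:-→d7:-→d8:-→d9:-→d10:-→d11:-→d12:H4→d13:-→d14:-→d15:-→d16:-→d17:-→d18:-→d19:-→d20:-→d21:-→d22:-→d23:-→d24:H5  best=H5
  ? 88.18.46.1  path d0:H0→d1:-→d2:-→d3:-→d4:-→d5:-→d6:-→d7:-→d8:-→d9:-→d10:-→d11:-→d12:H4→d13:-→d14:-→d15:-→d16:-→d17:-→d18:-→d19:-→d20:-→d21:-→d22:-→d23:-→d24:H5  best=H5
  ? 37.19.0.6  path d0:H0→d1:-→d2:-→d3:-→d4:-→d5:-→d6:-→d7:-→d8:-→d9:-→d10:-→d11:-→d12:-→d13:-→d14:-→d15:-→d16:H4  best=H4
  del 88.18.46.0/24 (clear depth 24)
  ? 198.225.0.0  path d0:H0→d1:-→d2:-→d3:-→d4:-→d5:-→d6:-→d7:-→d8:-→d9:-→d10:-→d11:-→d12:-→d13:-→d14:-→d15:-→d16:H2  best=H2
  del 177.147.36.0/23 (clear depth 23)
  + 198.225.80.153/32 (H3) depth=32
  + 177.147.32.0/20 (H4) depth=20
  + 177.147.32.0/20 (H3) depth=20
  + 80.0.0.0/4 (H2) depth=4
  + 88.18.46.224/28 (H4) depth=28
  del 80.0.0.0/4 (clear depth 4)
  + 88.16.0.0/12 (H5) depth=12

== LOOKUPS ==
["H0","H5","H5","H4","H2"]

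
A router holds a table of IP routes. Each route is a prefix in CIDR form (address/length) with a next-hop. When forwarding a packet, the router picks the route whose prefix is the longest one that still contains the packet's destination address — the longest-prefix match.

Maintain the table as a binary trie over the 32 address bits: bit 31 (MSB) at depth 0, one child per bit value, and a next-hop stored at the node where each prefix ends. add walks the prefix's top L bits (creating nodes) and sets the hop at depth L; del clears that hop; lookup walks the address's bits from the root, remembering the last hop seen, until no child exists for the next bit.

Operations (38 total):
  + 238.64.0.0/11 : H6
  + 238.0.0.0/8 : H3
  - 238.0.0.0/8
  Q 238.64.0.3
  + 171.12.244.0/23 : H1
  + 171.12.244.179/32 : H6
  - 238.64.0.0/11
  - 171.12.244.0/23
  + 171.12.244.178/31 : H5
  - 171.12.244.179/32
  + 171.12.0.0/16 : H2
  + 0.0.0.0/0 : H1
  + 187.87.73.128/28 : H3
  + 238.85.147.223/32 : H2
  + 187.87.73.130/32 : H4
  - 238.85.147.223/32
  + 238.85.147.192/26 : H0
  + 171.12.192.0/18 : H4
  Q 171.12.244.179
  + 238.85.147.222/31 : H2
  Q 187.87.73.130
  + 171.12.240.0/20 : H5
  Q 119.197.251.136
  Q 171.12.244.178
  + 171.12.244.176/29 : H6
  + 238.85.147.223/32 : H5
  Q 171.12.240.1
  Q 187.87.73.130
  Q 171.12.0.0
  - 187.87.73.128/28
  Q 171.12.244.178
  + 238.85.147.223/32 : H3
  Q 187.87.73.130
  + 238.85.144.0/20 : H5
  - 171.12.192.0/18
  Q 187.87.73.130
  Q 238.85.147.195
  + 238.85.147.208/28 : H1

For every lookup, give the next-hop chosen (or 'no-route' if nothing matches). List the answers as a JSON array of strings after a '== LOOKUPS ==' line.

Process each operation:
  add 238.64.0.0/11 -> H6 at depth 11
  add 238.0.0.0/8 -> H3 at depth 8
  - 238.0.0.0/8 clear@8
  Q 238.64.0.3: descend 11101110010 ; hops seen [H6] ; pick H6
  add 171.12.244.0/23 -> H1 at depth 23
  add 171.12.244.179/32 -> H6 at depth 32
  - 238.64.0.0/11 clear@11
  - 171.12.244.0/23 clear@23
  add 171.12.244.178/31 -> H5 at depth 31
  - 171.12.244.179/32 clear@32
  add 171.12.0.0/16 -> H2 at depth 16
  add 0.0.0.0/0 -> H1 at depth 0
  add 187.87.73.128/28 -> H3 at depth 28
  add 238.85.147.223/32 -> H2 at depth 32
  add 187.87.73.130/32 -> H4 at depth 32
  - 238.85.147.223/32 clear@32
  add 238.85.147.192/26 -> H0 at depth 26
  add 171.12.192.0/18 -> H4 at depth 18
  Q 171.12.244.179: descend 10101011000011001111010010110011 ; hops seen [H1,H2,H4,H5] ; pick H5
  add 238.85.147.222/31 -> H2 at depth 31
  Q 187.87.73.130: descend 10111011010101110100100110000010 ; hops seen [H1,H3,H4] ; pick H4
  add 171.12.240.0/20 -> H5 at depth 20
  Q 119.197.251.136: descend ε ; hops seen [H1] ; pick H1
  Q 171.12.244.178: descend 1010101100001100111101001011001 ; hops seen [H1,H2,H4,H5,H5] ; pick H5
  add 171.12.244.176/29 -> H6 at depth 29
  add 238.85.147.223/32 -> H5 at depth 32
  Q 171.12.240.1: descend 101010110000110011110 ; hops seen [H1,H2,H4,H5] ; pick H5
  Q 187.87.73.130: descend 10111011010101110100100110000010 ; hops seen [H1,H3,H4] ; pick H4
  Q 171.12.0.0: descend 1010101100001100 ; hops seen [H1,H2] ; pick H2
  - 187.87.73.128/28 clear@28
  Q 171.12.244.178: descend 1010101100001100111101001011001 ; hops seen [H1,H2,H4,H5,H6,H5] ; pick H5
  add 238.85.147.223/32 -> H3 at depth 32
  Q 187.87.73.130: descend 10111011010101110100100110000010 ; hops seen [H1,H4] ; pick H4
  add 238.85.144.0/20 -> H5 at depth 20
  - 171.12.192.0/18 clear@18
  Q 187.87.73.130: descend 10111011010101110100100110000010 ; hops seen [H1,H4] ; pick H4
  Q 238.85.147.195: descend 111011100101010110010011110 ; hops seen [H1,H5,H0] ; pick H0
  add 238.85.147.208/28 -> H1 at depth 28

== LOOKUPS ==
["H6","H5","H4","H1","H5","H5","H4","H2","H5","H4","H4","H0"]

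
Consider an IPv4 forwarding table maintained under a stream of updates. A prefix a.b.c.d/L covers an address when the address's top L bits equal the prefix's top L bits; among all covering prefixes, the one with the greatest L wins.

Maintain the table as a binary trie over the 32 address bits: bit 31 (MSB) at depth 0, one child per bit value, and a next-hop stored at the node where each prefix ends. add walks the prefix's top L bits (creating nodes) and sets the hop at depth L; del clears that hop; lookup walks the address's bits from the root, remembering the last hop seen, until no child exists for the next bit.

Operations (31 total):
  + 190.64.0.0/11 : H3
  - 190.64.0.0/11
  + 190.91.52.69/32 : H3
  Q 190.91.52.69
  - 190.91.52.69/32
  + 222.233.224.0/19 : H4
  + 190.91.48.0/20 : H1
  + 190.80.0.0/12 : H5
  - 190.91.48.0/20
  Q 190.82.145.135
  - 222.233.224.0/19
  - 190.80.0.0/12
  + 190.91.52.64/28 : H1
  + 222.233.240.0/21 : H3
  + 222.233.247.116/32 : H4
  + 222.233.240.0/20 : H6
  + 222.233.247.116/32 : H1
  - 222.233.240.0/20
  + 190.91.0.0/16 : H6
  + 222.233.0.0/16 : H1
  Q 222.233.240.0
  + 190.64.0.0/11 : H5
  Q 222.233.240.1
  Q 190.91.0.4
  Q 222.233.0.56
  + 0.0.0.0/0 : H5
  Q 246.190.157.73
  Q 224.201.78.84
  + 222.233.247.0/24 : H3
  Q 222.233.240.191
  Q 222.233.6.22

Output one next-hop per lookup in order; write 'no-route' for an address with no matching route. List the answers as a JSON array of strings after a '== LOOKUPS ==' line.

Process each operation:
  + 190.64.0.0/11 (H3) depth=11
  - 190.64.0.0/11 clear@11
  + 190.91.52.69/32 (H3) depth=32
  Q 190.91.52.69: descend 10111110010110110011010001000101 ; hops seen [H3] ; pick H3
  - 190.91.52.69/32 clear@32
  + 222.233.224.0/19 (H4) depth=19
  + 190.91.48.0/20 (H1) depth=20
  + 190.80.0.0/12 (H5) depth=12
  - 190.91.48.0/20 clear@20
  Q 190.82.145.135: descend 101111100101 ; hops seen [H5] ; pick H5
  - 222.233.224.0/19 clear@19
  - 190.80.0.0/12 clear@12
  + 190.91.52.64/28 (H1) depth=28
  + 222.233.240.0/21 (H3) depth=21
  + 222.233.247.116/32 (H4) depth=32
  + 222.233.240.0/20 (H6) depth=20
  + 222.233.247.116/32 (H1) depth=32
  - 222.233.240.0/20 clear@20
  + 190.91.0.0/16 (H6) depth=16
  + 222.233.0.0/16 (H1) depth=16
  Q 222.233.240.0: descend 110111101110100111110 ; hops seen [H1,H3] ; pick H3
  + 190.64.0.0/11 (H5) depth=11
  Q 222.233.240.1: descend 110111101110100111110 ; hops seen [H1,H3] ; pick H3
  Q 190.91.0.4: descend 101111100101101100 ; hops seen [H5,H6] ; pick H6
  Q 222.233.0.56: descend 1101111011101001 ; hops seen [H1] ; pick H1
  + 0.0.0.0/0 (H5) depth=0
  Q 246.190.157.73: descend 11 ; hops seen [H5] ; pick H5
  Q 224.201.78.84: descend 11 ; hops seen [H5] ; pick H5
  + 222.233.247.0/24 (H3) depth=24
  Q 222.233.240.191: descend 110111101110100111110 ; hops seen [H5,H1,H3] ; pick H3
  Q 222.233.6.22: descend 1101111011101001 ; hops seen [H5,H1] ; pick H1

== LOOKUPS ==
["H3","H5","H3","H3","H6","H1","H5","H5","H3","H1"]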